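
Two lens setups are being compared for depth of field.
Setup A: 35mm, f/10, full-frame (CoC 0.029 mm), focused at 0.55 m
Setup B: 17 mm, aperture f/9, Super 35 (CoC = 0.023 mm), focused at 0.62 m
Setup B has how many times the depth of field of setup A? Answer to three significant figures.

Setup A: H = 35²/(10×0.029) + 35 ≈ 4259.1 mm; DoF = Df − Dn = 626.37 − 490.23 ≈ 136.14 mm.
Setup B: H = 17²/(9×0.023) + 17 ≈ 1413.1 mm; DoF = Df − Dn = 1091.37 − 432.99 ≈ 658.38 mm.
Ratio = 658.38 / 136.14 ≈ 4.84.

4.84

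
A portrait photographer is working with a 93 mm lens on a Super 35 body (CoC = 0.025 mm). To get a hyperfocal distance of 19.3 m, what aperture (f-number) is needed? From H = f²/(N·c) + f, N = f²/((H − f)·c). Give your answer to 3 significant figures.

f/18

Rearrange H = f²/(N·c) + f for N: N = f² / ((H − f)·c).
N = 93² / ((19300 − 93) × 0.025) = 8649 / 480.2 ≈ 18.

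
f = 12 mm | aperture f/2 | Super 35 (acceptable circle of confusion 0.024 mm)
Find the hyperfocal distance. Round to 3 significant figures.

Hyperfocal distance H = f²/(N·c) + f = 12²/(2 × 0.024) + 12 = 144/0.048 + 12 ≈ 3012.0 mm ≈ 3.01 m.

3.01 m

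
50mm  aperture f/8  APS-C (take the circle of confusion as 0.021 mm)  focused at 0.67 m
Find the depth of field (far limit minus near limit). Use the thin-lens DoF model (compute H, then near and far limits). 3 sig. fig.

55.9 mm

Hyperfocal distance H = f²/(N·c) + f = 50²/(8 × 0.021) + 50 = 2500/0.168 + 50 ≈ 14931.0 mm ≈ 14.93 m.
Near limit Dn = s·(H − f)/(H + s − 2f) = 670 × (14931.0 − 50) / (14931.0 + 670 − 2 × 50) = 670 × 14881.0 / 15501.0 ≈ 643.202 mm.
Far limit Df = s·(H − f)/(H − s) = 670 × (14931.0 − 50) / (14931.0 − 670) = 670 × 14881.0 / 14261.0 ≈ 699.128 mm.
Depth of field = Df − Dn = 699.128 − 643.202 ≈ 55.926 mm.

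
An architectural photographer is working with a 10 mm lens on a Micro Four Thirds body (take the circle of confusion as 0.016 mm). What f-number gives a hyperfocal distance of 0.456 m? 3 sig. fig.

Rearrange H = f²/(N·c) + f for N: N = f² / ((H − f)·c).
N = 10² / ((456 − 10) × 0.016) = 100 / 7.136 ≈ 14.

f/14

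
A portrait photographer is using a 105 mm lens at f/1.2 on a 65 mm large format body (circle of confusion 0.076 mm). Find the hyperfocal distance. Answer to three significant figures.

Hyperfocal distance H = f²/(N·c) + f = 105²/(1.2 × 0.076) + 105 = 11025/0.0912 + 105 ≈ 120993.2 mm ≈ 121 m.

121 m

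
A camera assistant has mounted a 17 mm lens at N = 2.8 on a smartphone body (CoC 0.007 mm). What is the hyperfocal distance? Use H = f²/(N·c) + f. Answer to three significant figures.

Hyperfocal distance H = f²/(N·c) + f = 17²/(2.8 × 0.007) + 17 = 289/0.0196 + 17 ≈ 14761.9 mm ≈ 14.8 m.

14.8 m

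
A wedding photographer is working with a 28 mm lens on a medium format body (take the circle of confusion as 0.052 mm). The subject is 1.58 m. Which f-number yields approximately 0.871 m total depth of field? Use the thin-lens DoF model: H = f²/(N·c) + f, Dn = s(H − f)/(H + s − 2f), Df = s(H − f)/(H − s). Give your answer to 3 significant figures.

Write h = H − f = f²/(N·c). The thin-lens limits are Dn = s·h/(h + (s−f)) and Df = s·h/(h − (s−f)), so DoF = Df − Dn = 2·s·(s−f)·h / (h² − (s−f)²).
That is a quadratic in h: DoF·h² − 2·s·(s−f)·h − DoF·(s−f)² = 0 ⇒ h = (s−f)·(s + √(s² + DoF²)) / DoF = 1552 × (1580 + √(1580² + 871²)) / 871 = 1552 × (1580 + 1804.17) / 871 ≈ 6030.1 mm.
Then N = f²/(c·h) = 28² / (0.052 × 6030.1) = 784 / 313.57 ≈ 2.50.

f/2.50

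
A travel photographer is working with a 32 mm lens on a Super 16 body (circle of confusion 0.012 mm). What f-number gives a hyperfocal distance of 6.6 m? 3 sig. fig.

Rearrange H = f²/(N·c) + f for N: N = f² / ((H − f)·c).
N = 32² / ((6600 − 32) × 0.012) = 1024 / 78.82 ≈ 13.

f/13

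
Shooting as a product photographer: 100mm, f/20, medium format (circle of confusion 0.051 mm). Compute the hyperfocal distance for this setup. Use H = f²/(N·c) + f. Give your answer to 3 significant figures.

9.90 m

Hyperfocal distance H = f²/(N·c) + f = 100²/(20 × 0.051) + 100 = 10000/1.02 + 100 ≈ 9903.9 mm ≈ 9.90 m.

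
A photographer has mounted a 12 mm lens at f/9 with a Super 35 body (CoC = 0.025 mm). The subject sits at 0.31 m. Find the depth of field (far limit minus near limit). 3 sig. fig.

369 mm

Hyperfocal distance H = f²/(N·c) + f = 12²/(9 × 0.025) + 12 = 144/0.225 + 12 ≈ 652.0 mm ≈ 0.652 m.
Near limit Dn = s·(H − f)/(H + s − 2f) = 310 × (652.0 − 12) / (652.0 + 310 − 2 × 12) = 310 × 640.0 / 938.0 ≈ 211.51 mm.
Far limit Df = s·(H − f)/(H − s) = 310 × (652.0 − 12) / (652.0 − 310) = 310 × 640.0 / 342.0 ≈ 580.12 mm.
Depth of field = Df − Dn = 580.12 − 211.51 ≈ 368.61 mm.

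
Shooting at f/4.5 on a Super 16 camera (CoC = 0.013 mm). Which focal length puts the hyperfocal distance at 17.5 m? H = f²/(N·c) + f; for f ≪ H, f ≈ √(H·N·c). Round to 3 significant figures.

32.0 mm

From H = f²/(N·c) + f, with f ≪ H: f ≈ √(H·N·c) = √(17500 × 4.5 × 0.013) = √1023.7 ≈ 32.00 mm.
The +f correction barely moves this — solving exactly, f² + N·c·f − N·c·H = 0 ⇒ f = (−N·c + √((N·c)² + 4·N·c·H))/2 = (−0.0585 + √4095.0)/2 ≈ 31.967 mm, so f ≈ 32.0 mm.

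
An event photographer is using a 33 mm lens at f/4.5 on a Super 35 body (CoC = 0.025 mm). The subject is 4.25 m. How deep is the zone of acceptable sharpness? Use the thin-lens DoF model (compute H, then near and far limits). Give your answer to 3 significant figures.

Hyperfocal distance H = f²/(N·c) + f = 33²/(4.5 × 0.025) + 33 = 1089/0.1125 + 33 ≈ 9713.0 mm ≈ 9.713 m.
Near limit Dn = s·(H − f)/(H + s − 2f) = 4250 × (9713.0 − 33) / (9713.0 + 4250 − 2 × 33) = 4250 × 9680.0 / 13897.0 ≈ 2960.4 mm.
Far limit Df = s·(H − f)/(H − s) = 4250 × (9713.0 − 33) / (9713.0 − 4250) = 4250 × 9680.0 / 5463.0 ≈ 7530.7 mm.
Depth of field = Df − Dn = 7530.7 − 2960.4 ≈ 4570.3 mm ≈ 4.57 m.

4.57 m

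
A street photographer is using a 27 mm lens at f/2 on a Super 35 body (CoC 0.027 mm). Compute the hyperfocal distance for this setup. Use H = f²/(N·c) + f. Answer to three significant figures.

13.5 m

Hyperfocal distance H = f²/(N·c) + f = 27²/(2 × 0.027) + 27 = 729/0.054 + 27 ≈ 13527.0 mm ≈ 13.5 m.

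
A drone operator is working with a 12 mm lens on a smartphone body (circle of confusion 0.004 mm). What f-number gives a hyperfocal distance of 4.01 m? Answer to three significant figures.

f/9

Rearrange H = f²/(N·c) + f for N: N = f² / ((H − f)·c).
N = 12² / ((4010 − 12) × 0.004) = 144 / 15.99 ≈ 9.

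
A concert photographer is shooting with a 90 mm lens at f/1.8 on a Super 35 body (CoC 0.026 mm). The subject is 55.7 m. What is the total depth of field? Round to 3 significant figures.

39.9 m

Hyperfocal distance H = f²/(N·c) + f = 90²/(1.8 × 0.026) + 90 = 8100/0.0468 + 90 ≈ 173166.9 mm ≈ 173.2 m.
Near limit Dn = s·(H − f)/(H + s − 2f) = 55700 × (173166.9 − 90) / (173166.9 + 55700 − 2 × 90) = 55700 × 173076.9 / 228686.9 ≈ 42155 mm.
Far limit Df = s·(H − f)/(H − s) = 55700 × (173166.9 − 90) / (173166.9 − 55700) = 55700 × 173076.9 / 117466.9 ≈ 82069 mm.
Depth of field = Df − Dn = 82069 − 42155 ≈ 39914 mm ≈ 39.9 m.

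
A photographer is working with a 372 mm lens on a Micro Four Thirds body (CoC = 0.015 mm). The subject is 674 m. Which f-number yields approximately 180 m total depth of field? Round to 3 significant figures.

f/1.80

Write h = H − f = f²/(N·c). The thin-lens limits are Dn = s·h/(h + (s−f)) and Df = s·h/(h − (s−f)), so DoF = Df − Dn = 2·s·(s−f)·h / (h² − (s−f)²).
That is a quadratic in h: DoF·h² − 2·s·(s−f)·h − DoF·(s−f)² = 0 ⇒ h = (s−f)·(s + √(s² + DoF²)) / DoF = 673628 × (674000 + √(674000² + 180000²)) / 180000 = 673628 × (674000 + 697622) / 180000 ≈ 5133126 mm.
Then N = f²/(c·h) = 372² / (0.015 × 5133126) = 138384 / 76997 ≈ 1.80.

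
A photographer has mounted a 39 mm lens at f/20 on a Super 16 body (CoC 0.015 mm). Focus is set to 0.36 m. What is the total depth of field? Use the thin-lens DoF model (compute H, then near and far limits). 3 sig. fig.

45.8 mm

Hyperfocal distance H = f²/(N·c) + f = 39²/(20 × 0.015) + 39 = 1521/0.3 + 39 ≈ 5109.0 mm ≈ 5.109 m.
Near limit Dn = s·(H − f)/(H + s − 2f) = 360 × (5109.0 − 39) / (5109.0 + 360 − 2 × 39) = 360 × 5070.0 / 5391.0 ≈ 338.564 mm.
Far limit Df = s·(H − f)/(H − s) = 360 × (5109.0 − 39) / (5109.0 − 360) = 360 × 5070.0 / 4749.0 ≈ 384.334 mm.
Depth of field = Df − Dn = 384.334 − 338.564 ≈ 45.770 mm.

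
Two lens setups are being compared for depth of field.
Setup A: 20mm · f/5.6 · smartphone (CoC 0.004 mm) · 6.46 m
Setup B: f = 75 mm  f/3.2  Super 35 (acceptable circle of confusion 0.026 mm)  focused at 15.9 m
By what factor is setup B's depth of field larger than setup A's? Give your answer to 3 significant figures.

1.47

Setup A: H = 20²/(5.6×0.004) + 20 ≈ 17877.1 mm; DoF = Df − Dn = 10103.9 − 4747.8 ≈ 5356.1 mm.
Setup B: H = 75²/(3.2×0.026) + 75 ≈ 67683.2 mm; DoF = Df − Dn = 20759.1 − 12884.2 ≈ 7874.9 mm.
Ratio = 7874.9 / 5356.1 ≈ 1.47.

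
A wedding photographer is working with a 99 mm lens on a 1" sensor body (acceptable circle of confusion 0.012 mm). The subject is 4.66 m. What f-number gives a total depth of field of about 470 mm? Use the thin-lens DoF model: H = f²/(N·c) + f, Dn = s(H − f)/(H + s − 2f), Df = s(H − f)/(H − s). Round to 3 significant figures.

f/9.01

Write h = H − f = f²/(N·c). The thin-lens limits are Dn = s·h/(h + (s−f)) and Df = s·h/(h − (s−f)), so DoF = Df − Dn = 2·s·(s−f)·h / (h² − (s−f)²).
That is a quadratic in h: DoF·h² − 2·s·(s−f)·h − DoF·(s−f)² = 0 ⇒ h = (s−f)·(s + √(s² + DoF²)) / DoF = 4561 × (4660 + √(4660² + 470²)) / 470 = 4561 × (4660 + 4683.64) / 470 ≈ 90673 mm.
Then N = f²/(c·h) = 99² / (0.012 × 90673) = 9801 / 1088.1 ≈ 9.01.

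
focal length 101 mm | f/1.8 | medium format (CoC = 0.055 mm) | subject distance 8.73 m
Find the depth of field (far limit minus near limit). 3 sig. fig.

Hyperfocal distance H = f²/(N·c) + f = 101²/(1.8 × 0.055) + 101 = 10201/0.099 + 101 ≈ 103141.4 mm ≈ 103.1 m.
Near limit Dn = s·(H − f)/(H + s − 2f) = 8730 × (103141.4 − 101) / (103141.4 + 8730 − 2 × 101) = 8730 × 103040.4 / 111669.4 ≈ 8055.4 mm.
Far limit Df = s·(H − f)/(H − s) = 8730 × (103141.4 − 101) / (103141.4 − 8730) = 8730 × 103040.4 / 94411.4 ≈ 9527.9 mm.
Depth of field = Df − Dn = 9527.9 − 8055.4 ≈ 1472.5 mm ≈ 1.47 m.

1.47 m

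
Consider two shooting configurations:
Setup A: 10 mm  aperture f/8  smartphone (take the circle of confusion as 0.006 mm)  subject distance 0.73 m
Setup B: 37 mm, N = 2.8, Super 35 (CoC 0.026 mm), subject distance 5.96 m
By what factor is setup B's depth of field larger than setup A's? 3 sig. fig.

7.27

Setup A: H = 10²/(8×0.006) + 10 ≈ 2093.3 mm; DoF = Df − Dn = 1115.53 − 542.51 ≈ 573.02 mm.
Setup B: H = 37²/(2.8×0.026) + 37 ≈ 18841.9 mm; DoF = Df − Dn = 8700.4 − 4532.4 ≈ 4168.0 mm.
Ratio = 4168.0 / 573.02 ≈ 7.27.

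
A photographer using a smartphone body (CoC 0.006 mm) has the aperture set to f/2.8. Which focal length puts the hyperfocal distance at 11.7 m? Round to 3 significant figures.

From H = f²/(N·c) + f, with f ≪ H: f ≈ √(H·N·c) = √(11700 × 2.8 × 0.006) = √196.56 ≈ 14.02 mm.
The +f correction barely moves this — solving exactly, f² + N·c·f − N·c·H = 0 ⇒ f = (−N·c + √((N·c)² + 4·N·c·H))/2 = (−0.0168 + √786.24)/2 ≈ 14.012 mm, so f ≈ 14.0 mm.

14.0 mm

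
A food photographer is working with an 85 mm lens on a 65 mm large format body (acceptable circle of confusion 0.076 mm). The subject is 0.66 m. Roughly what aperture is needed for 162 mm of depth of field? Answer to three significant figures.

f/20

Write h = H − f = f²/(N·c). The thin-lens limits are Dn = s·h/(h + (s−f)) and Df = s·h/(h − (s−f)), so DoF = Df − Dn = 2·s·(s−f)·h / (h² − (s−f)²).
That is a quadratic in h: DoF·h² − 2·s·(s−f)·h − DoF·(s−f)² = 0 ⇒ h = (s−f)·(s + √(s² + DoF²)) / DoF = 575 × (660 + √(660² + 162²)) / 162 = 575 × (660 + 679.591) / 162 ≈ 4754.7 mm.
Then N = f²/(c·h) = 85² / (0.076 × 4754.7) = 7225 / 361.36 ≈ 20.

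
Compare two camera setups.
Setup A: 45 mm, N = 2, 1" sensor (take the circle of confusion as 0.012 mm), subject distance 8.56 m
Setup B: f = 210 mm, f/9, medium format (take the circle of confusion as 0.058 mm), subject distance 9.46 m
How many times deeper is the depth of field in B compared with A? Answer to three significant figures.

1.20

Setup A: H = 45²/(2×0.012) + 45 ≈ 84420.0 mm; DoF = Df − Dn = 9520.8 − 7775.3 ≈ 1745.5 mm.
Setup B: H = 210²/(9×0.058) + 210 ≈ 84692.8 mm; DoF = Df − Dn = 10623.1 − 8526.4 ≈ 2096.7 mm.
Ratio = 2096.7 / 1745.5 ≈ 1.20.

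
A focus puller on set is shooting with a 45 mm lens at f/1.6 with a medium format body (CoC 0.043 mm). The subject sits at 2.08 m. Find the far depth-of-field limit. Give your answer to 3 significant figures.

2.23 m

Hyperfocal distance H = f²/(N·c) + f = 45²/(1.6 × 0.043) + 45 = 2025/0.0688 + 45 ≈ 29478.1 mm ≈ 29.48 m.
Far limit Df = s·(H − f)/(H − s) = 2080 × (29478.1 − 45) / (29478.1 − 2080) = 2080 × 29433.1 / 27398.1 ≈ 2234.5 mm ≈ 2.23 m.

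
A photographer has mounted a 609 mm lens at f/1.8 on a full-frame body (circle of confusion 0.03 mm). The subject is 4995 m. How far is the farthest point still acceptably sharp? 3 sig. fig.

18300 m

Hyperfocal distance H = f²/(N·c) + f = 609²/(1.8 × 0.03) + 609 = 370881/0.054 + 609 ≈ 6868775.7 mm ≈ 6869 m.
Far limit Df = s·(H − f)/(H − s) = 4995000 × (6868775.7 − 609) / (6868775.7 − 4995000) = 4995000 × 6868166.7 / 1873775.7 ≈ 18308751 mm ≈ 18300 m.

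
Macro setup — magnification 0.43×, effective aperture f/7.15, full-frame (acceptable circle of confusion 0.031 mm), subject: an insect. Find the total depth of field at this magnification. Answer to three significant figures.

At magnification m, DoF ≈ 2·N_eff·c/m² = 2 × 7.15 × 0.031 / 0.43² = 0.4433 / 0.1849 ≈ 2.4 mm.

2.40 mm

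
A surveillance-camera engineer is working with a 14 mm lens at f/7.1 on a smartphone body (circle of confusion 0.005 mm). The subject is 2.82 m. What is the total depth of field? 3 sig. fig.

3.86 m

Hyperfocal distance H = f²/(N·c) + f = 14²/(7.1 × 0.005) + 14 = 196/0.0355 + 14 ≈ 5535.1 mm ≈ 5.535 m.
Near limit Dn = s·(H − f)/(H + s − 2f) = 2820 × (5535.1 − 14) / (5535.1 + 2820 − 2 × 14) = 2820 × 5521.1 / 8327.1 ≈ 1869.7 mm.
Far limit Df = s·(H − f)/(H − s) = 2820 × (5535.1 − 14) / (5535.1 − 2820) = 2820 × 5521.1 / 2715.1 ≈ 5734.4 mm.
Depth of field = Df − Dn = 5734.4 − 1869.7 ≈ 3864.7 mm ≈ 3.86 m.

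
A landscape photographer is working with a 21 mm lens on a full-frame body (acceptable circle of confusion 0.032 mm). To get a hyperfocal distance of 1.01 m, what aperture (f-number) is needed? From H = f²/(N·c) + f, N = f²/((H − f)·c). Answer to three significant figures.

Rearrange H = f²/(N·c) + f for N: N = f² / ((H − f)·c).
N = 21² / ((1010 − 21) × 0.032) = 441 / 31.65 ≈ 13.9.

f/13.9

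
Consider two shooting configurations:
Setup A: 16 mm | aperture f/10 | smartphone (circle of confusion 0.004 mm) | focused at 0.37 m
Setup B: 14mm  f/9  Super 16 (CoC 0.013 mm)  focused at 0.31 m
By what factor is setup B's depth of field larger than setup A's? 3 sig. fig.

Setup A: H = 16²/(10×0.004) + 16 ≈ 6416.0 mm; DoF = Df − Dn = 391.664 − 350.607 ≈ 41.057 mm.
Setup B: H = 14²/(9×0.013) + 14 ≈ 1689.2 mm; DoF = Df − Dn = 376.53 − 263.45 ≈ 113.08 mm.
Ratio = 113.08 / 41.057 ≈ 2.75.

2.75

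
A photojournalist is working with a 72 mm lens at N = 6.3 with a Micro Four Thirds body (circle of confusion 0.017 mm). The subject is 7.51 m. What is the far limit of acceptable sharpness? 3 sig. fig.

8.87 m

Hyperfocal distance H = f²/(N·c) + f = 72²/(6.3 × 0.017) + 72 = 5184/0.1071 + 72 ≈ 48475.4 mm ≈ 48.48 m.
Far limit Df = s·(H − f)/(H − s) = 7510 × (48475.4 − 72) / (48475.4 − 7510) = 7510 × 48403.4 / 40965.4 ≈ 8873.6 mm ≈ 8.87 m.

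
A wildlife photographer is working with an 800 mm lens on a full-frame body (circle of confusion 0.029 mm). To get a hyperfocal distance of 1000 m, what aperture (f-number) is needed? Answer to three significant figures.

f/22.1

Rearrange H = f²/(N·c) + f for N: N = f² / ((H − f)·c).
N = 800² / ((1000000 − 800) × 0.029) = 640000 / 28977 ≈ 22.1.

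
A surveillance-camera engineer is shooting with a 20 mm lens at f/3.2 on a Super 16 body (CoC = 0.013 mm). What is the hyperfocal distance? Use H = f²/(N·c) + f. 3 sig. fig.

Hyperfocal distance H = f²/(N·c) + f = 20²/(3.2 × 0.013) + 20 = 400/0.0416 + 20 ≈ 9635.4 mm ≈ 9.64 m.

9.64 m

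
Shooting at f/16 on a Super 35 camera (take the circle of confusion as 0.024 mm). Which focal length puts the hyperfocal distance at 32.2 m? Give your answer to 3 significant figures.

From H = f²/(N·c) + f, with f ≪ H: f ≈ √(H·N·c) = √(32200 × 16 × 0.024) = √12365 ≈ 111.2 mm.
The +f correction barely moves this — solving exactly, f² + N·c·f − N·c·H = 0 ⇒ f = (−N·c + √((N·c)² + 4·N·c·H))/2 = (−0.384 + √49459)/2 ≈ 111.01 mm, so f ≈ 111 mm.

111 mm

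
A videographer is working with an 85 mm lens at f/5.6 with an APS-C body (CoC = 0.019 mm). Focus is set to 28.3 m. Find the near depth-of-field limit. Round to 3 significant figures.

Hyperfocal distance H = f²/(N·c) + f = 85²/(5.6 × 0.019) + 85 = 7225/0.1064 + 85 ≈ 67989.1 mm ≈ 67.99 m.
Near limit Dn = s·(H − f)/(H + s − 2f) = 28300 × (67989.1 − 85) / (67989.1 + 28300 − 2 × 85) = 28300 × 67904.1 / 96119.1 ≈ 19993 mm ≈ 20.0 m.

20.0 m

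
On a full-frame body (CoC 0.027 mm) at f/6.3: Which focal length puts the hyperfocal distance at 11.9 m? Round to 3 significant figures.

From H = f²/(N·c) + f, with f ≪ H: f ≈ √(H·N·c) = √(11900 × 6.3 × 0.027) = √2024.2 ≈ 44.99 mm.
Exact: f² + N·c·f − N·c·H = 0 ⇒ f = (−N·c + √((N·c)² + 4·N·c·H))/2 = (−0.1701 + √8096.8)/2 ≈ 44.906 mm ≈ 44.9 mm.

44.9 mm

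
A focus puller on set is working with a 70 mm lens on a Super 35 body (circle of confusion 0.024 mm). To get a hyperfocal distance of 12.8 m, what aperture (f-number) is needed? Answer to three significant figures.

Rearrange H = f²/(N·c) + f for N: N = f² / ((H − f)·c).
N = 70² / ((12800 − 70) × 0.024) = 4900 / 305.5 ≈ 16.

f/16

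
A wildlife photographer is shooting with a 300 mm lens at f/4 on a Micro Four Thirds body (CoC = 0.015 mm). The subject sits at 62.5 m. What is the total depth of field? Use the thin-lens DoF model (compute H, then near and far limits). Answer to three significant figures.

Hyperfocal distance H = f²/(N·c) + f = 300²/(4 × 0.015) + 300 = 90000/0.06 + 300 ≈ 1500300.0 mm ≈ 1500 m.
Near limit Dn = s·(H − f)/(H + s − 2f) = 62500 × (1500300.0 − 300) / (1500300.0 + 62500 − 2 × 300) = 62500 × 1500000.0 / 1562200.0 ≈ 60011.5 mm.
Far limit Df = s·(H − f)/(H − s) = 62500 × (1500300.0 − 300) / (1500300.0 − 62500) = 62500 × 1500000.0 / 1437800.0 ≈ 65203.8 mm.
Depth of field = Df − Dn = 65203.8 − 60011.5 ≈ 5192.3 mm ≈ 5.19 m.

5.19 m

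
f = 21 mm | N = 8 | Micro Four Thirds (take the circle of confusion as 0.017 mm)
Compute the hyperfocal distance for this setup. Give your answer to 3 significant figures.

Hyperfocal distance H = f²/(N·c) + f = 21²/(8 × 0.017) + 21 = 441/0.136 + 21 ≈ 3263.6 mm ≈ 3.26 m.

3.26 m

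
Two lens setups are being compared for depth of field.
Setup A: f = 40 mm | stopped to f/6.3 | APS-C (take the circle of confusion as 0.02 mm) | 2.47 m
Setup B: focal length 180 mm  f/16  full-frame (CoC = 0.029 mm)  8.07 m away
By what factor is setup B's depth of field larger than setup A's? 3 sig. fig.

1.88

Setup A: H = 40²/(6.3×0.02) + 40 ≈ 12738.4 mm; DoF = Df − Dn = 3054.52 − 2073.26 ≈ 981.26 mm.
Setup B: H = 180²/(16×0.029) + 180 ≈ 70007.6 mm; DoF = Df − Dn = 9098.0 − 7250.7 ≈ 1847.3 mm.
Ratio = 1847.3 / 981.26 ≈ 1.88.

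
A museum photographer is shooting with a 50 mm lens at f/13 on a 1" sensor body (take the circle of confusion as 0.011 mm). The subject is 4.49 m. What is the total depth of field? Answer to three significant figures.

2.44 m

Hyperfocal distance H = f²/(N·c) + f = 50²/(13 × 0.011) + 50 = 2500/0.143 + 50 ≈ 17532.5 mm ≈ 17.53 m.
Near limit Dn = s·(H − f)/(H + s − 2f) = 4490 × (17532.5 − 50) / (17532.5 + 4490 − 2 × 50) = 4490 × 17482.5 / 21922.5 ≈ 3580.6 mm.
Far limit Df = s·(H − f)/(H − s) = 4490 × (17532.5 − 50) / (17532.5 − 4490) = 4490 × 17482.5 / 13042.5 ≈ 6018.5 mm.
Depth of field = Df − Dn = 6018.5 − 3580.6 ≈ 2437.9 mm ≈ 2.44 m.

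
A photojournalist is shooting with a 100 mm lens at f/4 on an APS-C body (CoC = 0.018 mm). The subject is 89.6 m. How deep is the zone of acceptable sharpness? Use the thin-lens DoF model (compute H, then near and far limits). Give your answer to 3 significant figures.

Hyperfocal distance H = f²/(N·c) + f = 100²/(4 × 0.018) + 100 = 10000/0.072 + 100 ≈ 138988.9 mm ≈ 139.0 m.
Near limit Dn = s·(H − f)/(H + s − 2f) = 89600 × (138988.9 − 100) / (138988.9 + 89600 − 2 × 100) = 89600 × 138888.9 / 228388.9 ≈ 54488 mm.
Far limit Df = s·(H − f)/(H − s) = 89600 × (138988.9 − 100) / (138988.9 − 89600) = 89600 × 138888.9 / 49388.9 ≈ 251969 mm.
Depth of field = Df − Dn = 251969 − 54488 ≈ 197481 mm ≈ 197 m.

197 m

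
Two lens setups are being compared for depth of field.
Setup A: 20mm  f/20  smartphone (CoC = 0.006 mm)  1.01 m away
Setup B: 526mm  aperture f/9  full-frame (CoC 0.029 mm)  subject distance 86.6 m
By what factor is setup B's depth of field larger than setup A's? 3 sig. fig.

21.5

Setup A: H = 20²/(20×0.006) + 20 ≈ 3353.3 mm; DoF = Df − Dn = 1436.70 − 778.72 ≈ 657.98 mm.
Setup B: H = 526²/(9×0.029) + 526 ≈ 1060587.3 mm; DoF = Df − Dn = 94253 − 80096 ≈ 14157 mm.
Ratio = 14157 / 657.98 ≈ 21.5.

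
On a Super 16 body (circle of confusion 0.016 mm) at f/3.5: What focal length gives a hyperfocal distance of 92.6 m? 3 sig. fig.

72.0 mm

From H = f²/(N·c) + f, with f ≪ H: f ≈ √(H·N·c) = √(92600 × 3.5 × 0.016) = √5185.6 ≈ 72.01 mm.
The +f correction barely moves this — solving exactly, f² + N·c·f − N·c·H = 0 ⇒ f = (−N·c + √((N·c)² + 4·N·c·H))/2 = (−0.056 + √20742)/2 ≈ 71.983 mm, so f ≈ 72.0 mm.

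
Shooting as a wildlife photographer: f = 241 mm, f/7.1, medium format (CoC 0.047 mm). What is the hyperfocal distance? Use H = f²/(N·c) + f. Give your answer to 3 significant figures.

174 m

Hyperfocal distance H = f²/(N·c) + f = 241²/(7.1 × 0.047) + 241 = 58081/0.3337 + 241 ≈ 174292.5 mm ≈ 174 m.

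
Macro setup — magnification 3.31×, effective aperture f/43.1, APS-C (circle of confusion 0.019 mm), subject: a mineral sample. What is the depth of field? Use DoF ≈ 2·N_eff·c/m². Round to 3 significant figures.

0.149 mm

At magnification m, DoF ≈ 2·N_eff·c/m² = 2 × 43.1 × 0.019 / 3.31² = 1.638 / 10.96 ≈ 0.149 mm.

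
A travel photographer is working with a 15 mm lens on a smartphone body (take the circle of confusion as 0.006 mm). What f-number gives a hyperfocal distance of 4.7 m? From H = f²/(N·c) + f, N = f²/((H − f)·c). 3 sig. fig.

Rearrange H = f²/(N·c) + f for N: N = f² / ((H − f)·c).
N = 15² / ((4700 − 15) × 0.006) = 225 / 28.11 ≈ 8.

f/8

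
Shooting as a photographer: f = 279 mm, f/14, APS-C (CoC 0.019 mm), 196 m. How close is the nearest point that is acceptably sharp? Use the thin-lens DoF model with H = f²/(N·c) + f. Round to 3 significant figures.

117 m

Hyperfocal distance H = f²/(N·c) + f = 279²/(14 × 0.019) + 279 = 77841/0.266 + 279 ≈ 292914.3 mm ≈ 292.9 m.
Near limit Dn = s·(H − f)/(H + s − 2f) = 196000 × (292914.3 − 279) / (292914.3 + 196000 − 2 × 279) = 196000 × 292635.3 / 488356.3 ≈ 117448 mm ≈ 117 m.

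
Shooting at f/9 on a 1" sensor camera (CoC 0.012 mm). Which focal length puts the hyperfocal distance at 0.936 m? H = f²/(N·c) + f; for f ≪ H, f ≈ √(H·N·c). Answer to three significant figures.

From H = f²/(N·c) + f, with f ≪ H: f ≈ √(H·N·c) = √(936 × 9 × 0.012) = √101.09 ≈ 10.05 mm.
Exact: f² + N·c·f − N·c·H = 0 ⇒ f = (−N·c + √((N·c)² + 4·N·c·H))/2 = (−0.108 + √404.36)/2 ≈ 10.000 mm ≈ 10.0 mm.

10.0 mm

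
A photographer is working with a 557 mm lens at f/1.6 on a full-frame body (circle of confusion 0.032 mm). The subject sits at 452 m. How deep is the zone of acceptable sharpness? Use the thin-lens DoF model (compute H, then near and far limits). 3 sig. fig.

Hyperfocal distance H = f²/(N·c) + f = 557²/(1.6 × 0.032) + 557 = 310249/0.0512 + 557 ≈ 6060107.8 mm ≈ 6060 m.
Near limit Dn = s·(H − f)/(H + s − 2f) = 452000 × (6060107.8 − 557) / (6060107.8 + 452000 − 2 × 557) = 452000 × 6059550.8 / 6510993.8 ≈ 420660 mm.
Far limit Df = s·(H − f)/(H − s) = 452000 × (6060107.8 − 557) / (6060107.8 − 452000) = 452000 × 6059550.8 / 5608107.8 ≈ 488385 mm.
Depth of field = Df − Dn = 488385 − 420660 ≈ 67725 mm ≈ 67.7 m.

67.7 m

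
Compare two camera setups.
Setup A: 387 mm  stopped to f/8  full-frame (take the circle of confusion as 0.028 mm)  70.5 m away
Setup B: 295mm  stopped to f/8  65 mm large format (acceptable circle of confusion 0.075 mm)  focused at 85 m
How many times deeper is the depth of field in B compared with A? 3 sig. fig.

Setup A: H = 387²/(8×0.028) + 387 ≈ 668998.6 mm; DoF = Df − Dn = 78759 − 63809 ≈ 14950 mm.
Setup B: H = 295²/(8×0.075) + 295 ≈ 145336.7 mm; DoF = Df − Dn = 204329 − 53661 ≈ 150668 mm.
Ratio = 150668 / 14950 ≈ 10.1.

10.1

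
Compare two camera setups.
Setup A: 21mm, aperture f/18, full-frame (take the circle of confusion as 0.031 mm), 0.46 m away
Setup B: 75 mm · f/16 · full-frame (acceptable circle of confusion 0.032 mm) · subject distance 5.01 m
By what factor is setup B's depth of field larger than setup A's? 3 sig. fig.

7.63

Setup A: H = 21²/(18×0.031) + 21 ≈ 811.3 mm; DoF = Df − Dn = 1034.80 − 295.73 ≈ 739.07 mm.
Setup B: H = 75²/(16×0.032) + 75 ≈ 11061.3 mm; DoF = Df − Dn = 9095.8 − 3457.1 ≈ 5638.7 mm.
Ratio = 5638.7 / 739.07 ≈ 7.63.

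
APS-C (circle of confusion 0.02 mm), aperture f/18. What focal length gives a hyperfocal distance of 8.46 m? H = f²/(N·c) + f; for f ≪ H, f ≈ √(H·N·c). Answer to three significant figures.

From H = f²/(N·c) + f, with f ≪ H: f ≈ √(H·N·c) = √(8460 × 18 × 0.02) = √3045.6 ≈ 55.19 mm.
Exact: f² + N·c·f − N·c·H = 0 ⇒ f = (−N·c + √((N·c)² + 4·N·c·H))/2 = (−0.36 + √12183)/2 ≈ 55.007 mm ≈ 55.0 mm.

55.0 mm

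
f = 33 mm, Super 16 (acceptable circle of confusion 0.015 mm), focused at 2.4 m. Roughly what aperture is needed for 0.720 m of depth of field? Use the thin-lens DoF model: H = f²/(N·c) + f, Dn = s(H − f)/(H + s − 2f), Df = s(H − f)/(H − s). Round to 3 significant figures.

f/4.50

Write h = H − f = f²/(N·c). The thin-lens limits are Dn = s·h/(h + (s−f)) and Df = s·h/(h − (s−f)), so DoF = Df − Dn = 2·s·(s−f)·h / (h² − (s−f)²).
That is a quadratic in h: DoF·h² − 2·s·(s−f)·h − DoF·(s−f)² = 0 ⇒ h = (s−f)·(s + √(s² + DoF²)) / DoF = 2367 × (2400 + √(2400² + 720²)) / 720 = 2367 × (2400 + 2505.67) / 720 ≈ 16127 mm.
Then N = f²/(c·h) = 33² / (0.015 × 16127) = 1089 / 241.91 ≈ 4.50.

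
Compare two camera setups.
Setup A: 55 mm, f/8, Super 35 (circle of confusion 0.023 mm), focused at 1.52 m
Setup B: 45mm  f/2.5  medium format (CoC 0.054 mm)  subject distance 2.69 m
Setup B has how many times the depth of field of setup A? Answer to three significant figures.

3.59

Setup A: H = 55²/(8×0.023) + 55 ≈ 16495.2 mm; DoF = Df − Dn = 1668.70 − 1395.63 ≈ 273.07 mm.
Setup B: H = 45²/(2.5×0.054) + 45 ≈ 15045.0 mm; DoF = Df − Dn = 3265.88 − 2286.77 ≈ 979.11 mm.
Ratio = 979.11 / 273.07 ≈ 3.59.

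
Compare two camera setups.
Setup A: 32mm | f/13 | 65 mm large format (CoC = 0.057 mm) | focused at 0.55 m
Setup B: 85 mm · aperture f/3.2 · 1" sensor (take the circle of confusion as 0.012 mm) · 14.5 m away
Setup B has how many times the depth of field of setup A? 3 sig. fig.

4.66

Setup A: H = 32²/(13×0.057) + 32 ≈ 1413.9 mm; DoF = Df − Dn = 879.78 − 400.05 ≈ 479.73 mm.
Setup B: H = 85²/(3.2×0.012) + 85 ≈ 188236.0 mm; DoF = Df − Dn = 15703.1 − 13468.2 ≈ 2234.9 mm.
Ratio = 2234.9 / 479.73 ≈ 4.66.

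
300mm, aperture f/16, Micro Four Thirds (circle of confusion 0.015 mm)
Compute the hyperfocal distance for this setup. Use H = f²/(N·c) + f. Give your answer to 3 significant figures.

375 m

Hyperfocal distance H = f²/(N·c) + f = 300²/(16 × 0.015) + 300 = 90000/0.24 + 300 ≈ 375300.0 mm ≈ 375 m.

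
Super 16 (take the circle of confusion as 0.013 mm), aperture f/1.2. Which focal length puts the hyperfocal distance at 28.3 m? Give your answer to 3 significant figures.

21.0 mm

From H = f²/(N·c) + f, with f ≪ H: f ≈ √(H·N·c) = √(28300 × 1.2 × 0.013) = √441.48 ≈ 21.01 mm.
The +f correction barely moves this — solving exactly, f² + N·c·f − N·c·H = 0 ⇒ f = (−N·c + √((N·c)² + 4·N·c·H))/2 = (−0.0156 + √1765.9)/2 ≈ 21.004 mm, so f ≈ 21.0 mm.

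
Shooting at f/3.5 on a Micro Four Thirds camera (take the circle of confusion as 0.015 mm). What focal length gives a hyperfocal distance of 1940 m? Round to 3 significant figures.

From H = f²/(N·c) + f, with f ≪ H: f ≈ √(H·N·c) = √(1940000 × 3.5 × 0.015) = √101850 ≈ 319.1 mm.
The +f correction barely moves this — solving exactly, f² + N·c·f − N·c·H = 0 ⇒ f = (−N·c + √((N·c)² + 4·N·c·H))/2 = (−0.0525 + √407400)/2 ≈ 319.11 mm, so f ≈ 319 mm.

319 mm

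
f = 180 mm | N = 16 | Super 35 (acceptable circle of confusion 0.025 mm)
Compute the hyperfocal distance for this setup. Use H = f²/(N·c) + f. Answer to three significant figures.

Hyperfocal distance H = f²/(N·c) + f = 180²/(16 × 0.025) + 180 = 32400/0.4 + 180 ≈ 81180.0 mm ≈ 81.2 m.

81.2 m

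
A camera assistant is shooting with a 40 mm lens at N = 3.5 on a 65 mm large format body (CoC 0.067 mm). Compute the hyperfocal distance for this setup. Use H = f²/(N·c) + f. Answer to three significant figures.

6.86 m

Hyperfocal distance H = f²/(N·c) + f = 40²/(3.5 × 0.067) + 40 = 1600/0.2345 + 40 ≈ 6863.0 mm ≈ 6.86 m.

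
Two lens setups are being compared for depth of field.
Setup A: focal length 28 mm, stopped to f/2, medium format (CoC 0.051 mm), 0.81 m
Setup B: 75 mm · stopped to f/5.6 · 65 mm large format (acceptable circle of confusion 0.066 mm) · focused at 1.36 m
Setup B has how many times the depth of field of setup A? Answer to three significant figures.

1.39

Setup A: H = 28²/(2×0.051) + 28 ≈ 7714.3 mm; DoF = Df − Dn = 901.74 − 735.20 ≈ 166.54 mm.
Setup B: H = 75²/(5.6×0.066) + 75 ≈ 15294.2 mm; DoF = Df − Dn = 1485.42 − 1254.11 ≈ 231.31 mm.
Ratio = 231.31 / 166.54 ≈ 1.39.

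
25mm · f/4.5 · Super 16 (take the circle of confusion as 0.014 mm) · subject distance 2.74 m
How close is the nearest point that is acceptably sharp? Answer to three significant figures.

Hyperfocal distance H = f²/(N·c) + f = 25²/(4.5 × 0.014) + 25 = 625/0.063 + 25 ≈ 9945.6 mm ≈ 9.946 m.
Near limit Dn = s·(H − f)/(H + s − 2f) = 2740 × (9945.6 − 25) / (9945.6 + 2740 − 2 × 25) = 2740 × 9920.6 / 12635.6 ≈ 2151.3 mm ≈ 2.15 m.

2.15 m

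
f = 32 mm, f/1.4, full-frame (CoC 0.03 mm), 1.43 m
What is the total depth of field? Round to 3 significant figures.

Hyperfocal distance H = f²/(N·c) + f = 32²/(1.4 × 0.03) + 32 = 1024/0.042 + 32 ≈ 24413.0 mm ≈ 24.41 m.
Near limit Dn = s·(H − f)/(H + s − 2f) = 1430 × (24413.0 − 32) / (24413.0 + 1430 − 2 × 32) = 1430 × 24381.0 / 25779.0 ≈ 1352.45 mm.
Far limit Df = s·(H − f)/(H − s) = 1430 × (24413.0 − 32) / (24413.0 − 1430) = 1430 × 24381.0 / 22983.0 ≈ 1516.98 mm.
Depth of field = Df − Dn = 1516.98 − 1352.45 ≈ 164.53 mm.

165 mm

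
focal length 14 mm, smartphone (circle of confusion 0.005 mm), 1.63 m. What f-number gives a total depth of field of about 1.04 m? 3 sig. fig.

Write h = H − f = f²/(N·c). The thin-lens limits are Dn = s·h/(h + (s−f)) and Df = s·h/(h − (s−f)), so DoF = Df − Dn = 2·s·(s−f)·h / (h² − (s−f)²).
That is a quadratic in h: DoF·h² − 2·s·(s−f)·h − DoF·(s−f)² = 0 ⇒ h = (s−f)·(s + √(s² + DoF²)) / DoF = 1616 × (1630 + √(1630² + 1040²)) / 1040 = 1616 × (1630 + 1933.52) / 1040 ≈ 5537.2 mm.
Then N = f²/(c·h) = 14² / (0.005 × 5537.2) = 196 / 27.686 ≈ 7.08.

f/7.08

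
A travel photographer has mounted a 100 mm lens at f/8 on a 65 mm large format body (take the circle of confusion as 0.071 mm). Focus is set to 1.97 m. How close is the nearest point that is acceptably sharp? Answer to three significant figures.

Hyperfocal distance H = f²/(N·c) + f = 100²/(8 × 0.071) + 100 = 10000/0.568 + 100 ≈ 17705.6 mm ≈ 17.71 m.
Near limit Dn = s·(H − f)/(H + s − 2f) = 1970 × (17705.6 − 100) / (17705.6 + 1970 − 2 × 100) = 1970 × 17605.6 / 19475.6 ≈ 1780.8 mm ≈ 1.78 m.

1.78 m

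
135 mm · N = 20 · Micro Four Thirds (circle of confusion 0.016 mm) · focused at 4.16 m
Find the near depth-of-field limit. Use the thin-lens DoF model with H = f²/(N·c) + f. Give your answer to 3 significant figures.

Hyperfocal distance H = f²/(N·c) + f = 135²/(20 × 0.016) + 135 = 18225/0.32 + 135 ≈ 57088.1 mm ≈ 57.09 m.
Near limit Dn = s·(H − f)/(H + s − 2f) = 4160 × (57088.1 − 135) / (57088.1 + 4160 − 2 × 135) = 4160 × 56953.1 / 60978.1 ≈ 3885.4 mm ≈ 3.89 m.

3.89 m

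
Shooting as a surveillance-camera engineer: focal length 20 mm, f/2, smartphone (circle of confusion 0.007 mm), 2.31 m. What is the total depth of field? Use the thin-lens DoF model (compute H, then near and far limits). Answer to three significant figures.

Hyperfocal distance H = f²/(N·c) + f = 20²/(2 × 0.007) + 20 = 400/0.014 + 20 ≈ 28591.4 mm ≈ 28.59 m.
Near limit Dn = s·(H − f)/(H + s − 2f) = 2310 × (28591.4 − 20) / (28591.4 + 2310 − 2 × 20) = 2310 × 28571.4 / 30861.4 ≈ 2138.59 mm.
Far limit Df = s·(H − f)/(H − s) = 2310 × (28591.4 − 20) / (28591.4 − 2310) = 2310 × 28571.4 / 26281.4 ≈ 2511.28 mm.
Depth of field = Df − Dn = 2511.28 − 2138.59 ≈ 372.69 mm.

373 mm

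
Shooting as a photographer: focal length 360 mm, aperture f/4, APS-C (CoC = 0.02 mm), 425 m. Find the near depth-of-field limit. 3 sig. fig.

337 m

Hyperfocal distance H = f²/(N·c) + f = 360²/(4 × 0.02) + 360 = 129600/0.08 + 360 ≈ 1620360.0 mm ≈ 1620 m.
Near limit Dn = s·(H − f)/(H + s − 2f) = 425000 × (1620360.0 − 360) / (1620360.0 + 425000 − 2 × 360) = 425000 × 1620000.0 / 2044640.0 ≈ 336734 mm ≈ 337 m.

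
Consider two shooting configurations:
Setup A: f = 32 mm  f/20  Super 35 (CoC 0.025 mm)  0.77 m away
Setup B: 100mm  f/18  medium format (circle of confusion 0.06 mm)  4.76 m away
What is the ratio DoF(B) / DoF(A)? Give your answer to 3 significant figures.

Setup A: H = 32²/(20×0.025) + 32 ≈ 2080.0 mm; DoF = Df − Dn = 1203.79 − 566.03 ≈ 637.76 mm.
Setup B: H = 100²/(18×0.06) + 100 ≈ 9359.3 mm; DoF = Df − Dn = 9582.9 − 3166.4 ≈ 6416.5 mm.
Ratio = 6416.5 / 637.76 ≈ 10.1.

10.1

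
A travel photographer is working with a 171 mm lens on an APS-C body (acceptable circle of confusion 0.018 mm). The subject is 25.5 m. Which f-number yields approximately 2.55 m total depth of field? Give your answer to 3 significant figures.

Write h = H − f = f²/(N·c). The thin-lens limits are Dn = s·h/(h + (s−f)) and Df = s·h/(h − (s−f)), so DoF = Df − Dn = 2·s·(s−f)·h / (h² − (s−f)²).
That is a quadratic in h: DoF·h² − 2·s·(s−f)·h − DoF·(s−f)² = 0 ⇒ h = (s−f)·(s + √(s² + DoF²)) / DoF = 25329 × (25500 + √(25500² + 2550²)) / 2550 = 25329 × (25500 + 25627.2) / 2550 ≈ 507843 mm.
Then N = f²/(c·h) = 171² / (0.018 × 507843) = 29241 / 9141.2 ≈ 3.20.

f/3.20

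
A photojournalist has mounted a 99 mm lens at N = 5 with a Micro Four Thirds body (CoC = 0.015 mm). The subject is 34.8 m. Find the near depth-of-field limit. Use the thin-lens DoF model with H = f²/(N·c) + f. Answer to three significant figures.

Hyperfocal distance H = f²/(N·c) + f = 99²/(5 × 0.015) + 99 = 9801/0.075 + 99 ≈ 130779.0 mm ≈ 130.8 m.
Near limit Dn = s·(H − f)/(H + s − 2f) = 34800 × (130779.0 − 99) / (130779.0 + 34800 − 2 × 99) = 34800 × 130680.0 / 165381.0 ≈ 27498 mm ≈ 27.5 m.

27.5 m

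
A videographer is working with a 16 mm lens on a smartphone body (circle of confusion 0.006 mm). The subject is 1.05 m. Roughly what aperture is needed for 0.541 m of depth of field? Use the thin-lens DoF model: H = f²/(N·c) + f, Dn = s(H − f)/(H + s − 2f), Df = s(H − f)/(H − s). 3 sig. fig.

Write h = H − f = f²/(N·c). The thin-lens limits are Dn = s·h/(h + (s−f)) and Df = s·h/(h − (s−f)), so DoF = Df − Dn = 2·s·(s−f)·h / (h² − (s−f)²).
That is a quadratic in h: DoF·h² − 2·s·(s−f)·h − DoF·(s−f)² = 0 ⇒ h = (s−f)·(s + √(s² + DoF²)) / DoF = 1034 × (1050 + √(1050² + 541²)) / 541 = 1034 × (1050 + 1181.18) / 541 ≈ 4264.4 mm.
Then N = f²/(c·h) = 16² / (0.006 × 4264.4) = 256 / 25.586 ≈ 10.

f/10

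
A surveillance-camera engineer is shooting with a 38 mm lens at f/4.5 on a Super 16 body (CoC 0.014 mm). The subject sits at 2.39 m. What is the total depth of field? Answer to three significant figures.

Hyperfocal distance H = f²/(N·c) + f = 38²/(4.5 × 0.014) + 38 = 1444/0.063 + 38 ≈ 22958.6 mm ≈ 22.96 m.
Near limit Dn = s·(H − f)/(H + s − 2f) = 2390 × (22958.6 − 38) / (22958.6 + 2390 − 2 × 38) = 2390 × 22920.6 / 25272.6 ≈ 2167.57 mm.
Far limit Df = s·(H − f)/(H − s) = 2390 × (22958.6 − 38) / (22958.6 − 2390) = 2390 × 22920.6 / 20568.6 ≈ 2663.29 mm.
Depth of field = Df − Dn = 2663.29 − 2167.57 ≈ 495.72 mm.

496 mm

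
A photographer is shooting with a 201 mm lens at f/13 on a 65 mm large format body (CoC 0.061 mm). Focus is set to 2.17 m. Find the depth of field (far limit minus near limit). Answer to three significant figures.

Hyperfocal distance H = f²/(N·c) + f = 201²/(13 × 0.061) + 201 = 40401/0.793 + 201 ≈ 51148.0 mm ≈ 51.15 m.
Near limit Dn = s·(H − f)/(H + s − 2f) = 2170 × (51148.0 − 201) / (51148.0 + 2170 − 2 × 201) = 2170 × 50947.0 / 52916.0 ≈ 2089.25 mm.
Far limit Df = s·(H − f)/(H − s) = 2170 × (51148.0 − 201) / (51148.0 − 2170) = 2170 × 50947.0 / 48978.0 ≈ 2257.24 mm.
Depth of field = Df − Dn = 2257.24 − 2089.25 ≈ 167.99 mm.

168 mm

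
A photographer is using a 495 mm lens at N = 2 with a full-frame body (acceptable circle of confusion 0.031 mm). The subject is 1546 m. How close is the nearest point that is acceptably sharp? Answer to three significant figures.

Hyperfocal distance H = f²/(N·c) + f = 495²/(2 × 0.031) + 495 = 245025/0.062 + 495 ≈ 3952511.1 mm ≈ 3953 m.
Near limit Dn = s·(H − f)/(H + s − 2f) = 1546000 × (3952511.1 − 495) / (3952511.1 + 1546000 − 2 × 495) = 1546000 × 3952016.1 / 5497521.1 ≈ 1111377 mm ≈ 1110 m.

1110 m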